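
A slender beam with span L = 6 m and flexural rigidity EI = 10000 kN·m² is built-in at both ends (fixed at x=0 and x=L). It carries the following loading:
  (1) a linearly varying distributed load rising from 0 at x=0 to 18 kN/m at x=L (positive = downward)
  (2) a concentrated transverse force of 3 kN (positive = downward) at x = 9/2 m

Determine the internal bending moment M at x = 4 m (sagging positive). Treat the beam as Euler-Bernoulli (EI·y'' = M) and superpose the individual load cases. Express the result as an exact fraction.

M(4) = 1957/160 kN·m

Load 1 — triangular load w₀=18 kN/m (0→w₀ over full span):
  M_1 = 3w₀Lx/20 - w₀L²/30 - w₀x³/(6L) = 3·18·6·4/20 - 18·6²/30 - 18·4³/(6·6) = 56/5 kN·m
Load 2 — point force P=3 kN at a=9/2 m (b=L-a=3/2):
  M_2 = Pb²(3a+b)x/L³ - Pab²/L²  [x≤a] = 3·(3/2)²·(3·(9/2)+(3/2))·4/6³ - 3·(9/2)·(3/2)²/6² = 33/32 kN·m
Superposition: M = Σ M_i = 1957/160 kN·m ≈ 12.231250 kN·m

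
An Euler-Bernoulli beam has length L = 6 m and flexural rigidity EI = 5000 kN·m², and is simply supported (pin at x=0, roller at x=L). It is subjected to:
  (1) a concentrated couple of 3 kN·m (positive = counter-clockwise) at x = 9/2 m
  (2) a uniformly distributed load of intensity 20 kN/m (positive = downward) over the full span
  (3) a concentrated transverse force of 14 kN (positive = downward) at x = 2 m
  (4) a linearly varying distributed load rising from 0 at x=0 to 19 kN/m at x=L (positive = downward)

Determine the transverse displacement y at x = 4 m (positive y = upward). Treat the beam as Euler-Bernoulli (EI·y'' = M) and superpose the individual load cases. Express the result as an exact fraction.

Load 1 — applied couple M₀=3 kN·m at a=9/2 m (b=L-a=3/2):
  y_1 = (M₀x³/(6L)+C₁x)/EI  [x≤a] with C₁=M₀(3b²-L²)/(6L)=-39/16 = (3·4³/(6·6)+(-39/16)·4)/5000 = -53/60000 m
Load 2 — uniform load w=20 kN/m over full span:
  y_2 = -wx(L³-2Lx²+x³)/(24EI) = -20·4·(6³-2·6·4²+4³)/(24·5000) = -22/375 m
Load 3 — point force P=14 kN at a=2 m (b=L-a=4):
  y_3 = -Pa(L-x)(2Lx-a²-x²)/(6LEI)  [x>a] = -14·2·(6-4)·(2·6·4-2²-4²)/(6·6·5000) = -49/5625 m
Load 4 — triangular load w₀=19 kN/m (0→w₀ over full span):
  y_4 = -w₀x(7L⁴-10L²x²+3x⁴)/(360LEI) = -19·4·(7·6⁴-10·6²·4²+3·4⁴)/(360·6·5000) = -323/11250 m
Superposition: y = Σ y_i = -3491/36000 m ≈ -0.096972 m

y(4) = -3491/36000 m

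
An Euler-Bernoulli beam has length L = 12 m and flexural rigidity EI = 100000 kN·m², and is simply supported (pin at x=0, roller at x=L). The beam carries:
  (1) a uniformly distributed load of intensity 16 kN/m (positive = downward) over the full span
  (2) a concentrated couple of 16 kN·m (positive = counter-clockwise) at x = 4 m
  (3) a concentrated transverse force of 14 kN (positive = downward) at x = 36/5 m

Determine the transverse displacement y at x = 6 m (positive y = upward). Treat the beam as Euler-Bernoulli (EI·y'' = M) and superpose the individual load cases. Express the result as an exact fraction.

Load 1 — uniform load w=16 kN/m over full span:
  y_1 = -wx(L³-2Lx²+x³)/(24EI) = -16·6·(12³-2·12·6²+6³)/(24·100000) = -27/625 m
Load 2 — applied couple M₀=16 kN·m at a=4 m (b=L-a=8):
  y_2 = (M₀x³/(6L)-M₀(x-a)²/2+C₁x)/EI  [x>a] with C₁=M₀(3b²-L²)/(6L)=32/3 = (16·6³/(6·12)-16·(6-4)²/2+(32/3)·6)/100000 = 1/1250 m
Load 3 — point force P=14 kN at a=36/5 m (b=L-a=24/5):
  y_3 = -Pbx(L²-b²-x²)/(6LEI)  [x≤a] = -14·(24/5)·6·(12²-(24/5)²-6²)/(6·12·100000) = -3717/781250 m
Superposition: y = Σ y_i = -18421/390625 m ≈ -0.047158 m

y(6) = -18421/390625 m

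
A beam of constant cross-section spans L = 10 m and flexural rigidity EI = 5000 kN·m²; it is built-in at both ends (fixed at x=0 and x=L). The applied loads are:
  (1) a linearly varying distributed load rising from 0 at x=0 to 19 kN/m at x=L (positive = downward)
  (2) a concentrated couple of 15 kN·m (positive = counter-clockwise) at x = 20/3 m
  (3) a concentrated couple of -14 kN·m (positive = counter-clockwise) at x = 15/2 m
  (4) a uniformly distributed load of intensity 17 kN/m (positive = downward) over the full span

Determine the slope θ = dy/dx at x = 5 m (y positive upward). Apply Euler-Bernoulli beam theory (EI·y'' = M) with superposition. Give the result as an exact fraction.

Load 1 — triangular load w₀=19 kN/m (0→w₀ over full span):
  θ_1 = -w₀(2x(L-x)(L-2x)(x+2L)+x²(L-x)²)/(120LEI) = -19·(2·5·(10-5)·(10-2·5)·(5+2·10)+5²·(10-5)²)/(120·10·5000) = -19/9600 rad
Load 2 — applied couple M₀=15 kN·m at a=20/3 m (b=L-a=10/3):
  θ_2 = (R_Ax²/2 - M_Ax)/EI  [x≤a] with R_A=2, M_A=5 = (2·5²/2 - 5·5)/5000 = 0 rad
Load 3 — applied couple M₀=-14 kN·m at a=15/2 m (b=L-a=5/2):
  θ_3 = (R_Ax²/2 - M_Ax)/EI  [x≤a] with R_A=-63/40, M_A=-35/8 = ((-63/40)·5²/2 - (-35/8)·5)/5000 = 7/16000 rad
Load 4 — uniform load w=17 kN/m over full span:
  θ_4 = -wx(L-x)(L-2x)/(12EI) = -17·5·(10-5)·(10-2·5)/(12·5000) = 0 rad
Superposition: θ = Σ θ_i = -37/24000 rad ≈ -0.001542 rad

θ(5) = -37/24000 rad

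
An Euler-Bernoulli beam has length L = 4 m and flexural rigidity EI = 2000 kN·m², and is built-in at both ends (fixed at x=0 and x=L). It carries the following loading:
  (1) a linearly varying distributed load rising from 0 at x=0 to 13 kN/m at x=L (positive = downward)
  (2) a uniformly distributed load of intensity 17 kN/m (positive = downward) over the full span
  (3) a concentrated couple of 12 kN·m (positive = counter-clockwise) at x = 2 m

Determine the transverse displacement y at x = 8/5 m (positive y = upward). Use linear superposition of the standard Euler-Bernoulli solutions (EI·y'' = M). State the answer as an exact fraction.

Load 1 — triangular load w₀=13 kN/m (0→w₀ over full span):
  y_1 = -w₀x²(L-x)²(x+2L)/(120LEI) = -13·(8/5)²·(4-(8/5))²·((8/5)+2·4)/(120·4·2000) = -3744/1953125 m
Load 2 — uniform load w=17 kN/m over full span:
  y_2 = -wx²(L-x)²/(24EI) = -17·(8/5)²·(4-(8/5))²/(24·2000) = -408/78125 m
Load 3 — applied couple M₀=12 kN·m at a=2 m (b=L-a=2):
  y_3 = (R_Ax³/6 - M_Ax²/2)/EI  [x≤a] with R_A=9/2, M_A=3 = ((9/2)·(8/5)³/6 - 3·(8/5)²/2)/2000 = -6/15625 m
Superposition: y = Σ y_i = -14694/1953125 m ≈ -0.007523 m

y(8/5) = -14694/1953125 m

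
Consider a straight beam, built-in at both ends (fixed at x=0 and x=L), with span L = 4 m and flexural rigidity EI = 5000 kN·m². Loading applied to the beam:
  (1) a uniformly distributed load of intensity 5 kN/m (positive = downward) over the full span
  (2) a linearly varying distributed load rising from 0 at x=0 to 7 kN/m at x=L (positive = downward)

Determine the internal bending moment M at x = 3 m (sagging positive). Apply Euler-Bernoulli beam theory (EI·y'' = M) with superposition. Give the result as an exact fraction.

M(3) = 73/40 kN·m

Load 1 — uniform load w=5 kN/m over full span:
  M_1 = wLx/2 - wL²/12 - wx²/2 = 5·4·3/2 - 5·4²/12 - 5·3²/2 = 5/6 kN·m
Load 2 — triangular load w₀=7 kN/m (0→w₀ over full span):
  M_2 = 3w₀Lx/20 - w₀L²/30 - w₀x³/(6L) = 3·7·4·3/20 - 7·4²/30 - 7·3³/(6·4) = 119/120 kN·m
Superposition: M = Σ M_i = 73/40 kN·m ≈ 1.825000 kN·m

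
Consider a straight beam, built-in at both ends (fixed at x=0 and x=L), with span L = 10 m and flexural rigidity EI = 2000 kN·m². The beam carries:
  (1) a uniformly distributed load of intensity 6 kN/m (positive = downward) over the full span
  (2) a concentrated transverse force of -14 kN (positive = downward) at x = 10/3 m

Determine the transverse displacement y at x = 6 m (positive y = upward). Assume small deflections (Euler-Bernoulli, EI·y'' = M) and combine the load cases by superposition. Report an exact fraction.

y(6) = -101/2025 m

Load 1 — uniform load w=6 kN/m over full span:
  y_1 = -wx²(L-x)²/(24EI) = -6·6²·(10-6)²/(24·2000) = -9/125 m
Load 2 — point force P=-14 kN at a=10/3 m (b=L-a=20/3):
  y_2 = -Pa²(L-x)²(3bL-(3b+a)(L-x))/(6L³EI)  [x>a] = -(-14)·(10/3)²·(10-6)²·(3·(20/3)·10-(3·(20/3)+(10/3))·(10-6))/(6·10³·2000) = 224/10125 m
Superposition: y = Σ y_i = -101/2025 m ≈ -0.049877 m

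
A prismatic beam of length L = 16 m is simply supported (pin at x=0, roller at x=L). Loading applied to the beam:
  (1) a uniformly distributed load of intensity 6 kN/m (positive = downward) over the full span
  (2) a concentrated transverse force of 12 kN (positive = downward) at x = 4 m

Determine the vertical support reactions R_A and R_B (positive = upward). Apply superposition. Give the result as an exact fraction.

R_A = 57 kN, R_B = 51 kN

Load 1 — uniform load w=6 kN/m over full span:
  R_A = wL/2 = 6·16/2 = 48 kN
  R_B = wL/2 = 6·16/2 = 48 kN
Load 2 — point force P=12 kN at a=4 m (b=L-a=12):
  R_A = Pb/L = 12·12/16 = 9 kN
  R_B = Pa/L = 12·4/16 = 3 kN
Superposition: R_A = 57 kN, R_B = 51 kN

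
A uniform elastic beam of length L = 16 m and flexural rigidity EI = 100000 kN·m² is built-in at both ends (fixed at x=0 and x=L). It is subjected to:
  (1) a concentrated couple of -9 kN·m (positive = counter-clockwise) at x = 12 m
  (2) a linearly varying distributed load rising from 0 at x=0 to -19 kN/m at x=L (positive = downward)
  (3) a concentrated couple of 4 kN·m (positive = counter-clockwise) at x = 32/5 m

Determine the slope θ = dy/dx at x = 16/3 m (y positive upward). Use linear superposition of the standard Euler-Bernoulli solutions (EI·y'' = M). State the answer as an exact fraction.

Load 1 — applied couple M₀=-9 kN·m at a=12 m (b=L-a=4):
  θ_1 = (R_Ax²/2 - M_Ax)/EI  [x≤a] with R_A=-81/128, M_A=-45/16 = ((-81/128)·(16/3)²/2 - (-45/16)·(16/3))/100000 = 3/50000 rad
Load 2 — triangular load w₀=-19 kN/m (0→w₀ over full span):
  θ_2 = -w₀(2x(L-x)(L-2x)(x+2L)+x²(L-x)²)/(120LEI) = -(-19)·(2·(16/3)·(16-(16/3))·(16-2·(16/3))·((16/3)+2·16)+(16/3)²·(16-(16/3))²)/(120·16·100000) = 9728/3796875 rad
Load 3 — applied couple M₀=4 kN·m at a=32/5 m (b=L-a=48/5):
  θ_3 = (R_Ax²/2 - M_Ax)/EI  [x≤a] with R_A=9/25, M_A=12/25 = ((9/25)·(16/3)²/2 - (12/25)·(16/3))/100000 = 2/78125 rad
Superposition: θ = Σ θ_i = 804241/303750000 rad ≈ 0.002648 rad

θ(16/3) = 804241/303750000 rad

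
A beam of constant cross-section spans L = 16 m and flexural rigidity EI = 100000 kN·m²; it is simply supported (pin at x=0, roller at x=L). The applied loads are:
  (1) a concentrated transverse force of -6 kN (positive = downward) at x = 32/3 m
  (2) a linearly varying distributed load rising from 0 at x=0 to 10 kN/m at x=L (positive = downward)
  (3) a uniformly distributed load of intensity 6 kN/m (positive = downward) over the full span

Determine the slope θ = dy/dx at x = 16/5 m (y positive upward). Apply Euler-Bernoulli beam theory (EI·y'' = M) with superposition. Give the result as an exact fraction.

Load 1 — point force P=-6 kN at a=32/3 m (b=L-a=16/3):
  θ_1 = -Pb(L²-b²-3x²)/(6LEI)  [x≤a] = -(-6)·(16/3)·(16²-(16/3)²-3·(16/5)²)/(6·16·100000) = 1384/2109375 rad
Load 2 — triangular load w₀=10 kN/m (0→w₀ over full span):
  θ_2 = -w₀(7L⁴-30L²x²+15x⁴)/(360LEI) = -10·(7·16⁴-30·16²·(16/5)²+15·(16/5)⁴)/(360·16·100000) = -23296/3515625 rad
Load 3 — uniform load w=6 kN/m over full span:
  θ_3 = -w(L³-6Lx²+4x³)/(24EI) = -6·(16³-6·16·(16/5)²+4·(16/5)³)/(24·100000) = -3168/390625 rad
Superposition: θ = Σ θ_i = -148504/10546875 rad ≈ -0.014080 rad

θ(16/5) = -148504/10546875 rad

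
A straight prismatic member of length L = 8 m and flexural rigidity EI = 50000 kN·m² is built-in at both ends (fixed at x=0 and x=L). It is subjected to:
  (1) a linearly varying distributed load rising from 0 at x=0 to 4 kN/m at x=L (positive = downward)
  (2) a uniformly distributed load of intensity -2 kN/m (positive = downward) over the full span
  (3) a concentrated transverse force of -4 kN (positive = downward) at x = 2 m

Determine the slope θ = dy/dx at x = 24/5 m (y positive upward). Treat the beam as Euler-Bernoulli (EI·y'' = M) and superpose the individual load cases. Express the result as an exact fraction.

θ(24/5) = -189/3906250 rad

Load 1 — triangular load w₀=4 kN/m (0→w₀ over full span):
  θ_1 = -w₀(2x(L-x)(L-2x)(x+2L)+x²(L-x)²)/(120LEI) = -4·(2·(24/5)·(8-(24/5))·(8-2·(24/5))·((24/5)+2·8)+(24/5)²·(8-(24/5))²)/(120·8·50000) = 128/1953125 rad
Load 2 — uniform load w=-2 kN/m over full span:
  θ_2 = -wx(L-x)(L-2x)/(12EI) = -(-2)·(24/5)·(8-(24/5))·(8-2·(24/5))/(12·50000) = -32/390625 rad
Load 3 — point force P=-4 kN at a=2 m (b=L-a=6):
  θ_3 = Pa²(L-x)(2bL-(3b+a)(L-x))/(2L³EI)  [x>a] = (-4)·2²·(8-(24/5))·(2·6·8-(3·6+2)·(8-(24/5)))/(2·8³·50000) = -1/31250 rad
Superposition: θ = Σ θ_i = -189/3906250 rad ≈ -0.000048 rad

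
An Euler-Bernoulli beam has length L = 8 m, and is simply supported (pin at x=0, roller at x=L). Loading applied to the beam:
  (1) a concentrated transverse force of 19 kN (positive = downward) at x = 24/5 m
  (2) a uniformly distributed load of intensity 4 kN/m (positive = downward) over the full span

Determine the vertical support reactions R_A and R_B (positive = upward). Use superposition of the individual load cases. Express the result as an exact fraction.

R_A = 118/5 kN, R_B = 137/5 kN

Load 1 — point force P=19 kN at a=24/5 m (b=L-a=16/5):
  R_A = Pb/L = 19·(16/5)/8 = 38/5 kN
  R_B = Pa/L = 19·(24/5)/8 = 57/5 kN
Load 2 — uniform load w=4 kN/m over full span:
  R_A = wL/2 = 4·8/2 = 16 kN
  R_B = wL/2 = 4·8/2 = 16 kN
Superposition: R_A = 118/5 kN, R_B = 137/5 kN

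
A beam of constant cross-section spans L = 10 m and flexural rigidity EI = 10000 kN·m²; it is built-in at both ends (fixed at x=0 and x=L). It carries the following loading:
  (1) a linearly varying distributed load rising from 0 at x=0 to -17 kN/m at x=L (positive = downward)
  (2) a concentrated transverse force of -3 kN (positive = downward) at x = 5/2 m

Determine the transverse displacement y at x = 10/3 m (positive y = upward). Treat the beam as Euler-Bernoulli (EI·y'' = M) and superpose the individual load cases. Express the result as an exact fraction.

Load 1 — triangular load w₀=-17 kN/m (0→w₀ over full span):
  y_1 = -w₀x²(L-x)²(x+2L)/(120LEI) = -(-17)·(10/3)²·(10-(10/3))²·((10/3)+2·10)/(120·10·10000) = 119/7290 m
Load 2 — point force P=-3 kN at a=5/2 m (b=L-a=15/2):
  y_2 = -Pa²(L-x)²(3bL-(3b+a)(L-x))/(6L³EI)  [x>a] = -(-3)·(5/2)²·(10-(10/3))²·(3·(15/2)·10-(3·(15/2)+(5/2))·(10-(10/3)))/(6·10³·10000) = 7/8640 m
Superposition: y = Σ y_i = 3997/233280 m ≈ 0.017134 m

y(10/3) = 3997/233280 m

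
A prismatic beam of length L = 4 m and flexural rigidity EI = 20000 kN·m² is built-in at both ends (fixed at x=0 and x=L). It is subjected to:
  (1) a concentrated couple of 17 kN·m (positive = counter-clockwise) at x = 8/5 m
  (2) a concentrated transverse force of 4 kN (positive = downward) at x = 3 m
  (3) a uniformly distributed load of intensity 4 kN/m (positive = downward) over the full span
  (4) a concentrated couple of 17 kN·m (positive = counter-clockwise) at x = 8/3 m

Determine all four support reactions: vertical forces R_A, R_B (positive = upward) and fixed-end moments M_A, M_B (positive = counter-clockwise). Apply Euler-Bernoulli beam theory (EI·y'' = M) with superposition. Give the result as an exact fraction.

Load 1 — applied couple M₀=17 kN·m at a=8/5 m (b=L-a=12/5):
  R_A = 6M₀ab/L³ = 6·17·(8/5)·(12/5)/4³ = 153/25 kN
  M_A = M₀b(2a-b)/L² = 17·(12/5)·(2·(8/5)-(12/5))/4² = 51/25 kN·m
  R_B = -6M₀ab/L³ = -6·17·(8/5)·(12/5)/4³ = -153/25 kN
  M_B = M₀a(2b-a)/L² = 17·(8/5)·(2·(12/5)-(8/5))/4² = 136/25 kN·m
Load 2 — point force P=4 kN at a=3 m (b=L-a=1):
  R_A = Pb²(3a+b)/L³ = 4·1²·(3·3+1)/4³ = 5/8 kN
  M_A = Pab²/L² = 4·3·1²/4² = 3/4 kN·m
  R_B = Pa²(a+3b)/L³ = 4·3²·(3+3·1)/4³ = 27/8 kN
  M_B = -Pa²b/L² = -4·3²·1/4² = -9/4 kN·m
Load 3 — uniform load w=4 kN/m over full span:
  R_A = wL/2 = 4·4/2 = 8 kN
  M_A = wL²/12 = 4·4²/12 = 16/3 kN·m
  R_B = wL/2 = 4·4/2 = 8 kN
  M_B = -wL²/12 = -4·4²/12 = -16/3 kN·m
Load 4 — applied couple M₀=17 kN·m at a=8/3 m (b=L-a=4/3):
  R_A = 6M₀ab/L³ = 6·17·(8/3)·(4/3)/4³ = 17/3 kN
  M_A = M₀b(2a-b)/L² = 17·(4/3)·(2·(8/3)-(4/3))/4² = 17/3 kN·m
  R_B = -6M₀ab/L³ = -6·17·(8/3)·(4/3)/4³ = -17/3 kN
  M_B = M₀a(2b-a)/L² = 17·(8/3)·(2·(4/3)-(8/3))/4² = 0 kN·m
Superposition: R_A = 12247/600 kN, M_A = 1379/100 kN·m, R_B = -247/600 kN, M_B = -643/300 kN·m

R_A = 12247/600 kN, M_A = 1379/100 kN·m, R_B = -247/600 kN, M_B = -643/300 kN·m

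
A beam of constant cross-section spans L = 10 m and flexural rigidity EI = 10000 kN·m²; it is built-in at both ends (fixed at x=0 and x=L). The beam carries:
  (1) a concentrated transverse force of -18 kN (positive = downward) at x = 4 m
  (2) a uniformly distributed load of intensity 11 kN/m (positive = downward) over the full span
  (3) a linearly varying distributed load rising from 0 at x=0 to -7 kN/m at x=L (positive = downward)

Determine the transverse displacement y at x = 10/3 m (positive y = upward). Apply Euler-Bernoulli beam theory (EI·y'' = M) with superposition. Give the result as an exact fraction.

Load 1 — point force P=-18 kN at a=4 m (b=L-a=6):
  y_1 = -Pb²x²(3aL-(3a+b)x)/(6L³EI)  [x≤a] = -(-18)·6²·(10/3)²·(3·4·10-(3·4+6)·(10/3))/(6·10³·10000) = 9/1250 m
Load 2 — uniform load w=11 kN/m over full span:
  y_2 = -wx²(L-x)²/(24EI) = -11·(10/3)²·(10-(10/3))²/(24·10000) = -11/486 m
Load 3 — triangular load w₀=-7 kN/m (0→w₀ over full span):
  y_3 = -w₀x²(L-x)²(x+2L)/(120LEI) = -(-7)·(10/3)²·(10-(10/3))²·((10/3)+2·10)/(120·10·10000) = 49/7290 m
Superposition: y = Σ y_i = -7939/911250 m ≈ -0.008712 m

y(10/3) = -7939/911250 m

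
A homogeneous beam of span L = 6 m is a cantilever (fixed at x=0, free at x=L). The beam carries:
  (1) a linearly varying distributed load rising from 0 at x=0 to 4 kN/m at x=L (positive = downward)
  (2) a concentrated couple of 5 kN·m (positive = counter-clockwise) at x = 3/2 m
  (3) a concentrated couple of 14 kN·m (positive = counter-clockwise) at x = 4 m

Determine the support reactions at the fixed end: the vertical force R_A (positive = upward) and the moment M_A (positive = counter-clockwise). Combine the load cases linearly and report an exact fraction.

R_A = 12 kN, M_A = 29 kN·m

Load 1 — triangular load w₀=4 kN/m (0→w₀ over full span):
  R_A = w₀L/2 = 4·6/2 = 12 kN
  M_A = w₀L²/3 = 4·6²/3 = 48 kN·m
Load 2 — applied couple M₀=5 kN·m at a=3/2 m (b=L-a=9/2):
  R_A = 0 kN
  M_A = -M₀ = -5 kN·m
Load 3 — applied couple M₀=14 kN·m at a=4 m (b=L-a=2):
  R_A = 0 kN
  M_A = -M₀ = -14 kN·m
Superposition: R_A = 12 kN, M_A = 29 kN·m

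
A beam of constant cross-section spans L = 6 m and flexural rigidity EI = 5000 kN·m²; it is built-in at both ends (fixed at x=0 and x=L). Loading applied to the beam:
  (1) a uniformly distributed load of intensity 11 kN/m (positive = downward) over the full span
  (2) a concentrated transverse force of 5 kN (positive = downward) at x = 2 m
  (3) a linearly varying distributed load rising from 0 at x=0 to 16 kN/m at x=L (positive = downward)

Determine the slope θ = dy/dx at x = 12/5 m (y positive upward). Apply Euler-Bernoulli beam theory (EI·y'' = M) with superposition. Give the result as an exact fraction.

Load 1 — uniform load w=11 kN/m over full span:
  θ_1 = -wx(L-x)(L-2x)/(12EI) = -11·(12/5)·(6-(12/5))·(6-2·(12/5))/(12·5000) = -297/156250 rad
Load 2 — point force P=5 kN at a=2 m (b=L-a=4):
  θ_2 = Pa²(L-x)(2bL-(3b+a)(L-x))/(2L³EI)  [x>a] = 5·2²·(6-(12/5))·(2·4·6-(3·4+2)·(6-(12/5)))/(2·6³·5000) = -1/12500 rad
Load 3 — triangular load w₀=16 kN/m (0→w₀ over full span):
  θ_3 = -w₀(2x(L-x)(L-2x)(x+2L)+x²(L-x)²)/(120LEI) = -16·(2·(12/5)·(6-(12/5))·(6-2·(12/5))·((12/5)+2·6)+(12/5)²·(6-(12/5))²)/(120·6·5000) = -648/390625 rad
Superposition: θ = Σ θ_i = -5687/1562500 rad ≈ -0.003640 rad

θ(12/5) = -5687/1562500 rad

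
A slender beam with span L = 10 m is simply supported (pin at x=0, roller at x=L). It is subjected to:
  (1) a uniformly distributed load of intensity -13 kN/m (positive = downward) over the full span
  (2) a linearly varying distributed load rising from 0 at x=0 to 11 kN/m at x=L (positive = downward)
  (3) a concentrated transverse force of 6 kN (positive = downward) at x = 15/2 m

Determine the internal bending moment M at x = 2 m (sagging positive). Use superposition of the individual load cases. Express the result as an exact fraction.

Load 1 — uniform load w=-13 kN/m over full span:
  M_1 = wx(L-x)/2 = (-13)·2·(10-2)/2 = -104 kN·m
Load 2 — triangular load w₀=11 kN/m (0→w₀ over full span):
  M_2 = w₀Lx/6 - w₀x³/(6L) = 11·10·2/6 - 11·2³/(6·10) = 176/5 kN·m
Load 3 — point force P=6 kN at a=15/2 m (b=L-a=5/2):
  M_3 = Pbx/L  [x≤a] = 6·(5/2)·2/10 = 3 kN·m
Superposition: M = Σ M_i = -329/5 kN·m ≈ -65.800000 kN·m

M(2) = -329/5 kN·m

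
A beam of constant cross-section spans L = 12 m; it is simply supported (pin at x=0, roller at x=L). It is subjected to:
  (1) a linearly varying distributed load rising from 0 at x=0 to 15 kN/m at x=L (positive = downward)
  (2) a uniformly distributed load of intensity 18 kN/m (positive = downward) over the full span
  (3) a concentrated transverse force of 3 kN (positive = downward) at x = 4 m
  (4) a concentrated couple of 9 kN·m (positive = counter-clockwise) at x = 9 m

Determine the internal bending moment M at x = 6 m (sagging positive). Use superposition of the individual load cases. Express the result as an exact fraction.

M(6) = 939/2 kN·m

Load 1 — triangular load w₀=15 kN/m (0→w₀ over full span):
  M_1 = w₀Lx/6 - w₀x³/(6L) = 15·12·6/6 - 15·6³/(6·12) = 135 kN·m
Load 2 — uniform load w=18 kN/m over full span:
  M_2 = wx(L-x)/2 = 18·6·(12-6)/2 = 324 kN·m
Load 3 — point force P=3 kN at a=4 m (b=L-a=8):
  M_3 = Pa(L-x)/L  [x>a] = 3·4·(12-6)/12 = 6 kN·m
Load 4 — applied couple M₀=9 kN·m at a=9 m (b=L-a=3):
  M_4 = M₀x/L  [x≤a] = 9·6/12 = 9/2 kN·m
Superposition: M = Σ M_i = 939/2 kN·m ≈ 469.500000 kN·m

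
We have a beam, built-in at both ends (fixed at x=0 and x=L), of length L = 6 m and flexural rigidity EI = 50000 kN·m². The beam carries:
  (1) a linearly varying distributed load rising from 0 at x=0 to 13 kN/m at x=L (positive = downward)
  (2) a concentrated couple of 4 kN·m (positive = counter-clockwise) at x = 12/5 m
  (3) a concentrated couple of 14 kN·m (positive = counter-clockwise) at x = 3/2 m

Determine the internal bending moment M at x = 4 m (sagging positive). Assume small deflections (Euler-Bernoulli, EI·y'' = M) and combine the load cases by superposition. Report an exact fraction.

Load 1 — triangular load w₀=13 kN/m (0→w₀ over full span):
  M_1 = 3w₀Lx/20 - w₀L²/30 - w₀x³/(6L) = 3·13·6·4/20 - 13·6²/30 - 13·4³/(6·6) = 364/45 kN·m
Load 2 — applied couple M₀=4 kN·m at a=12/5 m (b=L-a=18/5):
  M_2 = R_Ax - M_A - M₀  [x>a] with R_A=24/25, M_A=12/25 = (24/25)·4 - (12/25) - 4 = -16/25 kN·m
Load 3 — applied couple M₀=14 kN·m at a=3/2 m (b=L-a=9/2):
  M_3 = R_Ax - M_A - M₀  [x>a] with R_A=21/8, M_A=-21/8 = (21/8)·4 - (-21/8) - 14 = -7/8 kN·m
Superposition: M = Σ M_i = 11833/1800 kN·m ≈ 6.573889 kN·m

M(4) = 11833/1800 kN·m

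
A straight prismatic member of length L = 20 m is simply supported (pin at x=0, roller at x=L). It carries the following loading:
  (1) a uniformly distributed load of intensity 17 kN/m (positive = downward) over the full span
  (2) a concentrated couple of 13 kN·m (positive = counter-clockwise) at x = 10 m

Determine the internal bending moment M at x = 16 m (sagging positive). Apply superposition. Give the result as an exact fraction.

M(16) = 2707/5 kN·m

Load 1 — uniform load w=17 kN/m over full span:
  M_1 = wx(L-x)/2 = 17·16·(20-16)/2 = 544 kN·m
Load 2 — applied couple M₀=13 kN·m at a=10 m (b=L-a=10):
  M_2 = M₀x/L - M₀  [x>a] = 13·16/20 - 13 = -13/5 kN·m
Superposition: M = Σ M_i = 2707/5 kN·m ≈ 541.400000 kN·m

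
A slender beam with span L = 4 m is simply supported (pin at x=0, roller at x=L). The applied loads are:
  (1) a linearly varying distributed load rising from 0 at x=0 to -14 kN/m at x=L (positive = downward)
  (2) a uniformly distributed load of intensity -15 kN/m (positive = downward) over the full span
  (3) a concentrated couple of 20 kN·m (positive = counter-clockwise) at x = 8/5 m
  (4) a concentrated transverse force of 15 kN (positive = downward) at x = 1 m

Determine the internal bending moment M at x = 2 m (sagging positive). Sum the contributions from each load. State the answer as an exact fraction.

Load 1 — triangular load w₀=-14 kN/m (0→w₀ over full span):
  M_1 = w₀Lx/6 - w₀x³/(6L) = (-14)·4·2/6 - (-14)·2³/(6·4) = -14 kN·m
Load 2 — uniform load w=-15 kN/m over full span:
  M_2 = wx(L-x)/2 = (-15)·2·(4-2)/2 = -30 kN·m
Load 3 — applied couple M₀=20 kN·m at a=8/5 m (b=L-a=12/5):
  M_3 = M₀x/L - M₀  [x>a] = 20·2/4 - 20 = -10 kN·m
Load 4 — point force P=15 kN at a=1 m (b=L-a=3):
  M_4 = Pa(L-x)/L  [x>a] = 15·1·(4-2)/4 = 15/2 kN·m
Superposition: M = Σ M_i = -93/2 kN·m ≈ -46.500000 kN·m

M(2) = -93/2 kN·m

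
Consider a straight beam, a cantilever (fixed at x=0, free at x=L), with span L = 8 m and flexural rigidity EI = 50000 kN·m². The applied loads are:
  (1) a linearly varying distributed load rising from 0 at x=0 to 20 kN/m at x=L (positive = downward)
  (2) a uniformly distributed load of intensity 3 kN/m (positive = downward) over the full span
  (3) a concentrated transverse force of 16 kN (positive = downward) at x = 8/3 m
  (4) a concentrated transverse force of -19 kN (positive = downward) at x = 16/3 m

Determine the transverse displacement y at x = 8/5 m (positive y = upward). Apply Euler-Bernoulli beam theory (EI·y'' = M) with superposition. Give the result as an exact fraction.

Load 1 — triangular load w₀=20 kN/m (0→w₀ over full span):
  y_1 = (w₀Lx³/12-w₀L²x²/6-w₀x⁵/(120L))/EI = (20·8·(8/5)³/12-20·8²·(8/5)²/6-20·(8/5)⁵/(120·8))/50000 = -288128/29296875 m
Load 2 — uniform load w=3 kN/m over full span:
  y_2 = -wx²(x²-4Lx+6L²)/(24EI) = -3·(8/5)²·((8/5)²-4·8·(8/5)+6·8²)/(24·50000) = -4192/1953125 m
Load 3 — point force P=16 kN at a=8/3 m (b=L-a=16/3):
  y_3 = -Px²(3a-x)/(6EI)  [x≤a] = -16·(8/5)²·(3·(8/3)-(8/5))/(6·50000) = -1024/1171875 m
Load 4 — point force P=-19 kN at a=16/3 m (b=L-a=8/3):
  y_4 = -Px²(3a-x)/(6EI)  [x≤a] = -(-19)·(8/5)²·(3·(16/3)-(8/5))/(6·50000) = 912/390625 m
Superposition: y = Σ y_i = -102736/9765625 m ≈ -0.010520 m

y(8/5) = -102736/9765625 m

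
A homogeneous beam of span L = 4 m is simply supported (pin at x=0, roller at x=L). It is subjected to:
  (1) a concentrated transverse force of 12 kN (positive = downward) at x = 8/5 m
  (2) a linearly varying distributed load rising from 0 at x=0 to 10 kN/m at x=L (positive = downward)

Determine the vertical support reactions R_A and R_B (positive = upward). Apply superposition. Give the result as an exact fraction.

Load 1 — point force P=12 kN at a=8/5 m (b=L-a=12/5):
  R_A = Pb/L = 12·(12/5)/4 = 36/5 kN
  R_B = Pa/L = 12·(8/5)/4 = 24/5 kN
Load 2 — triangular load w₀=10 kN/m (0→w₀ over full span):
  R_A = w₀L/6 = 10·4/6 = 20/3 kN
  R_B = w₀L/3 = 10·4/3 = 40/3 kN
Superposition: R_A = 208/15 kN, R_B = 272/15 kN

R_A = 208/15 kN, R_B = 272/15 kN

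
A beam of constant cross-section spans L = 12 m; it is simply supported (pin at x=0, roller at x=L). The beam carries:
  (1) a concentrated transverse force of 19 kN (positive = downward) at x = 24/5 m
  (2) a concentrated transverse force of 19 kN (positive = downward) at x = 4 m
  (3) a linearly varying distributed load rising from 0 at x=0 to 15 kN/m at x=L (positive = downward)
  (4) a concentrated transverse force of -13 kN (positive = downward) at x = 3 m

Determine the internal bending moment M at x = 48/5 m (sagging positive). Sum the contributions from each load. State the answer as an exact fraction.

M(48/5) = 3233/25 kN·m

Load 1 — point force P=19 kN at a=24/5 m (b=L-a=36/5):
  M_1 = Pa(L-x)/L  [x>a] = 19·(24/5)·(12-(48/5))/12 = 456/25 kN·m
Load 2 — point force P=19 kN at a=4 m (b=L-a=8):
  M_2 = Pa(L-x)/L  [x>a] = 19·4·(12-(48/5))/12 = 76/5 kN·m
Load 3 — triangular load w₀=15 kN/m (0→w₀ over full span):
  M_3 = w₀Lx/6 - w₀x³/(6L) = 15·12·(48/5)/6 - 15·(48/5)³/(6·12) = 2592/25 kN·m
Load 4 — point force P=-13 kN at a=3 m (b=L-a=9):
  M_4 = Pa(L-x)/L  [x>a] = (-13)·3·(12-(48/5))/12 = -39/5 kN·m
Superposition: M = Σ M_i = 3233/25 kN·m ≈ 129.320000 kN·m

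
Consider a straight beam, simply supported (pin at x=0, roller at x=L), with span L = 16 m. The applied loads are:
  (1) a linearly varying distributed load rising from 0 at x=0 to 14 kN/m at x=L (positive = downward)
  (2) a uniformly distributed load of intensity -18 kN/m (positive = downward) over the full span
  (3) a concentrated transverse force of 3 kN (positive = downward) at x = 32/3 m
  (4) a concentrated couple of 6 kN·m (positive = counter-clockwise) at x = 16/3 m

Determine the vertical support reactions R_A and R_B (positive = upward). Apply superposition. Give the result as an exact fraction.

Load 1 — triangular load w₀=14 kN/m (0→w₀ over full span):
  R_A = w₀L/6 = 14·16/6 = 112/3 kN
  R_B = w₀L/3 = 14·16/3 = 224/3 kN
Load 2 — uniform load w=-18 kN/m over full span:
  R_A = wL/2 = (-18)·16/2 = -144 kN
  R_B = wL/2 = (-18)·16/2 = -144 kN
Load 3 — point force P=3 kN at a=32/3 m (b=L-a=16/3):
  R_A = Pb/L = 3·(16/3)/16 = 1 kN
  R_B = Pa/L = 3·(32/3)/16 = 2 kN
Load 4 — applied couple M₀=6 kN·m at a=16/3 m (b=L-a=32/3):
  R_A = M₀/L = 6/16 = 3/8 kN
  R_B = -M₀/L = -6/16 = -3/8 kN
Superposition: R_A = -2527/24 kN, R_B = -1625/24 kN

R_A = -2527/24 kN, R_B = -1625/24 kN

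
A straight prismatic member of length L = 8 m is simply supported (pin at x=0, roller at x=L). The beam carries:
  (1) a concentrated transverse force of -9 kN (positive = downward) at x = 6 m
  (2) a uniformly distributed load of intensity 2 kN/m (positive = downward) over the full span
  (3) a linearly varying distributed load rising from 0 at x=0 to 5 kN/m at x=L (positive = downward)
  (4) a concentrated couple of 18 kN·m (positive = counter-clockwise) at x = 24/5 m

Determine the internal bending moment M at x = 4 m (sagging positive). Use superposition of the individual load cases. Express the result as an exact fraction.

M(4) = 36 kN·m

Load 1 — point force P=-9 kN at a=6 m (b=L-a=2):
  M_1 = Pbx/L  [x≤a] = (-9)·2·4/8 = -9 kN·m
Load 2 — uniform load w=2 kN/m over full span:
  M_2 = wx(L-x)/2 = 2·4·(8-4)/2 = 16 kN·m
Load 3 — triangular load w₀=5 kN/m (0→w₀ over full span):
  M_3 = w₀Lx/6 - w₀x³/(6L) = 5·8·4/6 - 5·4³/(6·8) = 20 kN·m
Load 4 — applied couple M₀=18 kN·m at a=24/5 m (b=L-a=16/5):
  M_4 = M₀x/L  [x≤a] = 18·4/8 = 9 kN·m
Superposition: M = Σ M_i = 36 kN·m ≈ 36.000000 kN·m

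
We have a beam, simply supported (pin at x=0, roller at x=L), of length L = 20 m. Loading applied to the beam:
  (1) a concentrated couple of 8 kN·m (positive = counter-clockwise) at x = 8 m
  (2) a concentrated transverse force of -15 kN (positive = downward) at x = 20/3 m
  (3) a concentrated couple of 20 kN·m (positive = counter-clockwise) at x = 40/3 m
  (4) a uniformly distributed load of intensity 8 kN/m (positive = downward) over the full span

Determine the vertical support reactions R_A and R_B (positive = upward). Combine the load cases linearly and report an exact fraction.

Load 1 — applied couple M₀=8 kN·m at a=8 m (b=L-a=12):
  R_A = M₀/L = 8/20 = 2/5 kN
  R_B = -M₀/L = -8/20 = -2/5 kN
Load 2 — point force P=-15 kN at a=20/3 m (b=L-a=40/3):
  R_A = Pb/L = (-15)·(40/3)/20 = -10 kN
  R_B = Pa/L = (-15)·(20/3)/20 = -5 kN
Load 3 — applied couple M₀=20 kN·m at a=40/3 m (b=L-a=20/3):
  R_A = M₀/L = 20/20 = 1 kN
  R_B = -M₀/L = -20/20 = -1 kN
Load 4 — uniform load w=8 kN/m over full span:
  R_A = wL/2 = 8·20/2 = 80 kN
  R_B = wL/2 = 8·20/2 = 80 kN
Superposition: R_A = 357/5 kN, R_B = 368/5 kN

R_A = 357/5 kN, R_B = 368/5 kN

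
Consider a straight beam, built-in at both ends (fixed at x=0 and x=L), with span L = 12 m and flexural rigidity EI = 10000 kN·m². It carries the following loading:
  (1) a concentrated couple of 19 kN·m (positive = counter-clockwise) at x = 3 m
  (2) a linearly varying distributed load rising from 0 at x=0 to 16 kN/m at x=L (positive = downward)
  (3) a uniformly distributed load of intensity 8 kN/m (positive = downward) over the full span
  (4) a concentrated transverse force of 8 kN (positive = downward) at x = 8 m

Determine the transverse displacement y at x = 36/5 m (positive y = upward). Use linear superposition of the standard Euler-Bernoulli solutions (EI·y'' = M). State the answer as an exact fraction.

y(36/5) = -6499341/78125000 m

Load 1 — applied couple M₀=19 kN·m at a=3 m (b=L-a=9):
  y_1 = (R_Ax³/6 - M_Ax²/2 - M₀(x-a)²/2)/EI  [x>a] with R_A=57/32, M_A=-57/16 = ((57/32)·(36/5)³/6 - (-57/16)·(36/5)²/2 - 19·((36/5)-3)²/2)/10000 = 2223/625000 m
Load 2 — triangular load w₀=16 kN/m (0→w₀ over full span):
  y_2 = -w₀x²(L-x)²(x+2L)/(120LEI) = -16·(36/5)²·(12-(36/5))²·((36/5)+2·12)/(120·12·10000) = -404352/9765625 m
Load 3 — uniform load w=8 kN/m over full span:
  y_3 = -wx²(L-x)²/(24EI) = -8·(36/5)²·(12-(36/5))²/(24·10000) = -15552/390625 m
Load 4 — point force P=8 kN at a=8 m (b=L-a=4):
  y_4 = -Pb²x²(3aL-(3a+b)x)/(6L³EI)  [x≤a] = -8·4²·(36/5)²·(3·8·12-(3·8+4)·(36/5))/(6·12³·10000) = -432/78125 m
Superposition: y = Σ y_i = -6499341/78125000 m ≈ -0.083192 m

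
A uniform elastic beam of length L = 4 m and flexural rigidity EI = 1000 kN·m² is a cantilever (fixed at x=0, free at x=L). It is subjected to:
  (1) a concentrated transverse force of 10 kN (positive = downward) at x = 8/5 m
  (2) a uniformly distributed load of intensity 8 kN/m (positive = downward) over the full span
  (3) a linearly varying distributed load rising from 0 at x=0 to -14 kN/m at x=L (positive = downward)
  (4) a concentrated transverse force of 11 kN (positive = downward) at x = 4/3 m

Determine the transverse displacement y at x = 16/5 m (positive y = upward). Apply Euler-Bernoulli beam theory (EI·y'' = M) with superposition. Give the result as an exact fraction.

y(16/5) = -1547812/158203125 m

Load 1 — point force P=10 kN at a=8/5 m (b=L-a=12/5):
  y_1 = -Pa²(3x-a)/(6EI)  [x>a] = -10·(8/5)²·(3·(16/5)-(8/5))/(6·1000) = -64/1875 m
Load 2 — uniform load w=8 kN/m over full span:
  y_2 = -wx²(x²-4Lx+6L²)/(24EI) = -8·(16/5)²·((16/5)²-4·4·(16/5)+6·4²)/(24·1000) = -44032/234375 m
Load 3 — triangular load w₀=-14 kN/m (0→w₀ over full span):
  y_3 = (w₀Lx³/12-w₀L²x²/6-w₀x⁵/(120L))/EI = ((-14)·4·(16/5)³/12-(-14)·4²·(16/5)²/6-(-14)·(16/5)⁵/(120·4))/1000 = 1401344/5859375 m
Load 4 — point force P=11 kN at a=4/3 m (b=L-a=8/3):
  y_4 = -Pa²(3x-a)/(6EI)  [x>a] = -11·(4/3)²·(3·(16/5)-(4/3))/(6·1000) = -1364/50625 m
Superposition: y = Σ y_i = -1547812/158203125 m ≈ -0.009784 m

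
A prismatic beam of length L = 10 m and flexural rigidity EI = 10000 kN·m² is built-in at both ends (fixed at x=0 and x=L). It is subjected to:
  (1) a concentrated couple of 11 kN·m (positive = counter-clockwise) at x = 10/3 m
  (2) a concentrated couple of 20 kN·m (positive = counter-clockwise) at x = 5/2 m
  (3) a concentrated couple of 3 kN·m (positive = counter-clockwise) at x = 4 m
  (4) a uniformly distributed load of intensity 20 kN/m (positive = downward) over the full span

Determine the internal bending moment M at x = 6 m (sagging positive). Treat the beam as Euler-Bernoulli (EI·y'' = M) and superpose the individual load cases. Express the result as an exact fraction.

M(6) = 101423/1500 kN·m

Load 1 — applied couple M₀=11 kN·m at a=10/3 m (b=L-a=20/3):
  M_1 = R_Ax - M_A - M₀  [x>a] with R_A=22/15, M_A=0 = (22/15)·6 - 0 - 11 = -11/5 kN·m
Load 2 — applied couple M₀=20 kN·m at a=5/2 m (b=L-a=15/2):
  M_2 = R_Ax - M_A - M₀  [x>a] with R_A=9/4, M_A=-15/4 = (9/4)·6 - (-15/4) - 20 = -11/4 kN·m
Load 3 — applied couple M₀=3 kN·m at a=4 m (b=L-a=6):
  M_3 = R_Ax - M_A - M₀  [x>a] with R_A=54/125, M_A=9/25 = (54/125)·6 - (9/25) - 3 = -96/125 kN·m
Load 4 — uniform load w=20 kN/m over full span:
  M_4 = wLx/2 - wL²/12 - wx²/2 = 20·10·6/2 - 20·10²/12 - 20·6²/2 = 220/3 kN·m
Superposition: M = Σ M_i = 101423/1500 kN·m ≈ 67.615333 kN·m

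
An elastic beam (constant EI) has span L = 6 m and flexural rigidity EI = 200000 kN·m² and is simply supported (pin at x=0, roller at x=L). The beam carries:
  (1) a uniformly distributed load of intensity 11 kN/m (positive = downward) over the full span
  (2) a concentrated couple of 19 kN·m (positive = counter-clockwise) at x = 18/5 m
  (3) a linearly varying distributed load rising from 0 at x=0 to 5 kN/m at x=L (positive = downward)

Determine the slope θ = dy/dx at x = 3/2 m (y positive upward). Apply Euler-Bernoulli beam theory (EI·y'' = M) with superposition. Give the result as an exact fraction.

θ(3/2) = -575557/1280000000 rad

Load 1 — uniform load w=11 kN/m over full span:
  θ_1 = -w(L³-6Lx²+4x³)/(24EI) = -11·(6³-6·6·(3/2)²+4·(3/2)³)/(24·200000) = -1089/3200000 rad
Load 2 — applied couple M₀=19 kN·m at a=18/5 m (b=L-a=12/5):
  θ_2 = (M₀x²/(2L)+C₁)/EI  [x≤a] with C₁=M₀(3b²-L²)/(6L)=-247/25 = (19·(3/2)²/(2·6)+(-247/25))/200000 = -2527/80000000 rad
Load 3 — triangular load w₀=5 kN/m (0→w₀ over full span):
  θ_3 = -w₀(7L⁴-30L²x²+15x⁴)/(360LEI) = -5·(7·6⁴-30·6²·(3/2)²+15·(3/2)⁴)/(360·6·200000) = -3981/51200000 rad
Superposition: θ = Σ θ_i = -575557/1280000000 rad ≈ -0.000450 rad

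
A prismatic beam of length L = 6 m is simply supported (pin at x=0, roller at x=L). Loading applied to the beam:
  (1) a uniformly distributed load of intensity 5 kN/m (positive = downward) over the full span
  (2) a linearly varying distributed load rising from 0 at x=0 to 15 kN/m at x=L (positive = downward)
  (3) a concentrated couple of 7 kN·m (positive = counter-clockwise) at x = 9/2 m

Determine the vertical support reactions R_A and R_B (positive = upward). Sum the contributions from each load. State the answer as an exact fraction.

Load 1 — uniform load w=5 kN/m over full span:
  R_A = wL/2 = 5·6/2 = 15 kN
  R_B = wL/2 = 5·6/2 = 15 kN
Load 2 — triangular load w₀=15 kN/m (0→w₀ over full span):
  R_A = w₀L/6 = 15·6/6 = 15 kN
  R_B = w₀L/3 = 15·6/3 = 30 kN
Load 3 — applied couple M₀=7 kN·m at a=9/2 m (b=L-a=3/2):
  R_A = M₀/L = 7/6 kN
  R_B = -M₀/L = -7/6 kN
Superposition: R_A = 187/6 kN, R_B = 263/6 kN

R_A = 187/6 kN, R_B = 263/6 kN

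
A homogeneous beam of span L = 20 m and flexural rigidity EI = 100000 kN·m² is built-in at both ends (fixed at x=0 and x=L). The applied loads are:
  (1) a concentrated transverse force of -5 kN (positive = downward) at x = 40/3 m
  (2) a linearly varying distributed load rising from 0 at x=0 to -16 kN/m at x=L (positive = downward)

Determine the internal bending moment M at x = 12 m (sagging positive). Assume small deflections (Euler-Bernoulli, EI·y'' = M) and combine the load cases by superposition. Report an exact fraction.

Load 1 — point force P=-5 kN at a=40/3 m (b=L-a=20/3):
  M_1 = Pb²(3a+b)x/L³ - Pab²/L²  [x≤a] = (-5)·(20/3)²·(3·(40/3)+(20/3))·12/20³ - (-5)·(40/3)·(20/3)²/20² = -220/27 kN·m
Load 2 — triangular load w₀=-16 kN/m (0→w₀ over full span):
  M_2 = 3w₀Lx/20 - w₀L²/30 - w₀x³/(6L) = 3·(-16)·20·12/20 - (-16)·20²/30 - (-16)·12³/(6·20) = -1984/15 kN·m
Superposition: M = Σ M_i = -18956/135 kN·m ≈ -140.414815 kN·m

M(12) = -18956/135 kN·m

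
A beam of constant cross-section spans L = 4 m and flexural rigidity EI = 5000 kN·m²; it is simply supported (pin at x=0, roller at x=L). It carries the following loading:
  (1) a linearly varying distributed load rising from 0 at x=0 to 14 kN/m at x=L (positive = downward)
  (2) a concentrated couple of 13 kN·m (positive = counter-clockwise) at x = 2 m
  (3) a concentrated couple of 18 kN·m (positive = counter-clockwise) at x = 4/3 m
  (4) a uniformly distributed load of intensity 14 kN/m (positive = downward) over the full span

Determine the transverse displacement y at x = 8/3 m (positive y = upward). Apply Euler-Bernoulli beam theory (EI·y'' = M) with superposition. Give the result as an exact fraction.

Load 1 — triangular load w₀=14 kN/m (0→w₀ over full span):
  y_1 = -w₀x(7L⁴-10L²x²+3x⁴)/(360LEI) = -14·(8/3)·(7·4⁴-10·4²·(8/3)²+3·(8/3)⁴)/(360·4·5000) = -1904/455625 m
Load 2 — applied couple M₀=13 kN·m at a=2 m (b=L-a=2):
  y_2 = (M₀x³/(6L)-M₀(x-a)²/2+C₁x)/EI  [x>a] with C₁=M₀(3b²-L²)/(6L)=-13/6 = (13·(8/3)³/(6·4)-13·((8/3)-2)²/2+(-13/6)·(8/3))/5000 = 13/40500 m
Load 3 — applied couple M₀=18 kN·m at a=4/3 m (b=L-a=8/3):
  y_3 = (M₀x³/(6L)-M₀(x-a)²/2+C₁x)/EI  [x>a] with C₁=M₀(3b²-L²)/(6L)=4 = (18·(8/3)³/(6·4)-18·((8/3)-(4/3))²/2+4·(8/3))/5000 = 2/1125 m
Load 4 — uniform load w=14 kN/m over full span:
  y_4 = -wx(L³-2Lx²+x³)/(24EI) = -14·(8/3)·(4³-2·4·(8/3)²+(8/3)³)/(24·5000) = -1232/151875 m
Superposition: y = Σ y_i = -743/72900 m ≈ -0.010192 m

y(8/3) = -743/72900 m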